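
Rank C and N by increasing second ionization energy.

The second ionization energy removes an electron from the +1 ion. For each element: C⁺ still has 3 valence electrons; N⁺ still has 4 valence electrons.
All are still removing valence electrons, so compare the +1 ions as you would atoms: IE_2 generally rises across a period (higher Z_eff) and falls down a group (larger shell), subject to the usual subshell exceptions.
Valence configurations: C⁺ [He]2s²2p¹, N⁺ [He]2s²2p².
Tabulated IE_2 (kJ/mol): C 2353, N 2856.
So the second ionization energies run C < N.

C, N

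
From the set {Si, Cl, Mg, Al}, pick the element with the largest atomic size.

Mg

Mg is in period 3, group 2; Al is in period 3, group 13; Si is in period 3, group 14; Cl is in period 3, group 17.
Atomic radius shrinks across a period as nuclear charge pulls the same shell inward, and grows down a group as new shells are added.
All lie in period 3, so atomic radius increases right to left.
The largest atomic size among these belongs to Mg.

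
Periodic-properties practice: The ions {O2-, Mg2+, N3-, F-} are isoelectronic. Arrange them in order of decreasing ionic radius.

N3- > O2- > F- > Mg2+

All of these have 10 electrons, so size is governed by nuclear charge alone: the more protons, the stronger the pull on the same electron cloud, and the smaller the ion.
Nuclear charges: Mg2+ (Z=12), F- (Z=9), O2- (Z=8), N3- (Z=7).
Largest to smallest: N3- > O2- > F- > Mg2+.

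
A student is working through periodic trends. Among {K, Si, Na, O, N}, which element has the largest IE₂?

Consider each +1 ion: K⁺ is the bare [Ar] core; Si⁺ still has 3 valence electrons; Na⁺ is the bare [Ne] core; O⁺ still has 5 valence electrons; N⁺ still has 4 valence electrons.
Usually core removal costs more than valence removal, but here the competition is close: a tightly held n=2 valence electron can cost more to remove than an n=3 core electron, so the actual values have to decide it.
Valence configurations: Si⁺ [Ne]3s²3p¹, O⁺ [He]2s²2p³, N⁺ [He]2s²2p².
Approximate IE_2 values (kJ/mol): K 3052, Si 1577, Na 4562, O 3388, N 2856.
Hence IE_2: Si < N < K < O < Na.

Na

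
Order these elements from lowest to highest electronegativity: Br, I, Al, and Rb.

Rb < Al < I < Br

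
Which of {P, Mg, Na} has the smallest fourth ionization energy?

P

After 3 electrons have been removed, what remains? P³⁺ still has 2 valence electrons; Mg³⁺ is already 1 electron into the core; Na³⁺ is already 2 electrons into the core.
Breaking into a closed-shell core is much more expensive than removing a leftover valence electron — Na and Mg have the largest IE_4 here.
Approximate IE_4 values (kJ/mol): P 4964, Mg 10543, Na 9543.
So the fourth ionization energies run P < Na < Mg.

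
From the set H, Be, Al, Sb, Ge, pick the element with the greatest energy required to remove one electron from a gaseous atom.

H

H is in period 1, group 1; Be is in period 2, group 2; Al is in period 3, group 13; Ge is in period 4, group 14; Sb is in period 5, group 15.
Removing the outermost electron gets harder across a period and easier down a group.
These sit on a diagonal, where the across-period and down-group effects partly cancel.
Ge > Al: period and group pull opposite ways; the across-period shift dominates (762 vs 578 kJ/mol).
Sb > Ge: the two effects oppose for this pair; the across-period effect wins (831 vs 762 kJ/mol).
Be > Sb: period and group pull opposite ways; the down-group shift dominates (900 vs 831 kJ/mol).
H > Be: period and group pull opposite ways; the down-group shift dominates (1312 vs 900 kJ/mol).
Tabulated first ionization energy (kJ/mol): H 1312, Be 900, Al 578, Ge 762, Sb 831.
The greatest energy required to remove one electron from a gaseous atom among these belongs to H.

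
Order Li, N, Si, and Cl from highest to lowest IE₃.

Li > N > Cl > Si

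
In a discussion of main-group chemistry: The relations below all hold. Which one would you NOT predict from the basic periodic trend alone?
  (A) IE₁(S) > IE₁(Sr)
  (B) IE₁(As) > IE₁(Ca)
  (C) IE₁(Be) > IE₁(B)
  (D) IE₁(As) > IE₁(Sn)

The general trend: first ionization energy increases across a period and decreases down a group.
(A) S (period 3, group 16) vs Sr (period 5, group 2): the stated order agrees with the simple trend.
(B) As (period 4, group 15) vs Ca (period 4, group 2): the stated order agrees with the simple trend.
(C) Be (period 2, group 2) vs B (period 2, group 13): the stated order contradicts the simple trend.
(D) As (period 4, group 15) vs Sn (period 5, group 14): the stated order agrees with the simple trend.
The exception is (C): removing B's lone 2p electron is easier than breaking Be's filled 2s².

(C)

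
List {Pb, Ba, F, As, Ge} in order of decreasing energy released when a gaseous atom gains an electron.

F > Ge > As > Pb > Ba

F is in period 2, group 17; Ge is in period 4, group 14; As is in period 4, group 15; Ba is in period 6, group 2; Pb is in period 6, group 14.
Atoms with high Z_eff and room in the valence shell (especially the halogens) have the most exothermic electron affinities.
Here both period and group differ, so the two effects have to be weighed against each other.
Pb > Ba: both are in period 6; the period trend gives Pb the larger value.
As > Pb: both effects reinforce here, so As is clearly the higher of the two.
Ge > As: this pair runs against the simple trend — see the exception note.
F > Ge: both effects reinforce here, so F is clearly the higher of the two.
Note the exception: Ge has a higher electron affinity than As, contrary to the simple trend — adding an electron to As's half-filled 4p³ is unfavourable, so Ge (4p²) has the more exothermic EA.
Approximate values (kJ/mol): F 328, Ge 119, As 78, Ba 14, Pb 35.
So from highest to lowest: F > Ge > As > Pb > Ba.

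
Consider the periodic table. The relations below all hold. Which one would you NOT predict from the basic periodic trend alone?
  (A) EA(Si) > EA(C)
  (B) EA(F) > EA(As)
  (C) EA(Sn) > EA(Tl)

(A)

The general trend: electron affinity increases across a period and decreases down a group.
(A) Si (period 3, group 14) vs C (period 2, group 14): the stated order contradicts the simple trend.
(B) F (period 2, group 17) vs As (period 4, group 15): the stated order agrees with the simple trend.
(C) Sn (period 5, group 14) vs Tl (period 6, group 13): the stated order agrees with the simple trend.
The exception is (A): Si's larger, more diffuse 3p orbitals accept an added electron slightly more readily than C's compact 2p.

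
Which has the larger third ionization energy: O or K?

The third ionization energy removes an electron from the +2 ion. For each element: O²⁺ still has 4 valence electrons; K²⁺ is already 1 electron into the core.
Usually core removal costs more than valence removal, but here the competition is close: a tightly held n=2 valence electron can cost more to remove than an n=3 core electron, so the actual values have to decide it.
Tabulated IE_3 (kJ/mol): O 5300, K 4420.
Hence IE_3: K < O.

O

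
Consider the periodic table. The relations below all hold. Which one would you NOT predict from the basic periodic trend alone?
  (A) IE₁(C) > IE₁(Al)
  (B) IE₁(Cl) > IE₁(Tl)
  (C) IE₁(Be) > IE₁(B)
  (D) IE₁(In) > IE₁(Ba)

(C)

The general trend: IE₁ increases across a period and decreases down a group.
(A) C (period 2, group 14) vs Al (period 3, group 13): the stated order agrees with the simple trend.
(B) Cl (period 3, group 17) vs Tl (period 6, group 13): the stated order agrees with the simple trend.
(C) Be (period 2, group 2) vs B (period 2, group 13): the stated order contradicts the simple trend.
(D) In (period 5, group 13) vs Ba (period 6, group 2): the stated order agrees with the simple trend.
The exception is (C): removing B's lone 2p electron is easier than breaking Be's filled 2s².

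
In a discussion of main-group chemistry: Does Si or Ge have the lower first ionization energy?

Ge

Si is in period 3, group 14; Ge is in period 4, group 14.
Across a period the outer electron is held more tightly (higher IE₁); down a group it sits in a higher shell, more shielded, and comes off more easily.
All are in group 14, so first ionization energy increases up the group.
So Ge has the lower first ionization energy (Ge < Si).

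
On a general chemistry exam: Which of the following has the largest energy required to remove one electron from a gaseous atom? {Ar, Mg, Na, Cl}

Ar

Na is in period 3, group 1; Mg is in period 3, group 2; Cl is in period 3, group 17; Ar is in period 3, group 18.
Removing the outermost electron gets harder across a period and easier down a group.
All lie in period 3, so first ionization energy increases left to right.
The largest energy required to remove one electron from a gaseous atom among these belongs to Ar.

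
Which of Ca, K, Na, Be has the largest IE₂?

Consider each +1 ion: Ca⁺ still has 1 valence electron; K⁺ is the bare [Ar] core; Na⁺ is the bare [Ne] core; Be⁺ still has 1 valence electron.
Core electrons are held far more tightly than valence electrons, so K and Na top the IE_2 order.
Valence configurations: Ca⁺ [Ar]4s¹, Be⁺ [He]2s¹.
The numbers (kJ/mol): Ca 1145, K 3052, Na 4562, Be 1757.
Putting it together, IE_2: Ca < Be < K < Na.

Na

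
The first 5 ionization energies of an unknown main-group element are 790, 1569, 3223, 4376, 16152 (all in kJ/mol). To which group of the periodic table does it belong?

Group 14

Look for the largest jump between consecutive ionization energies: IE5/IE4 ≈ 3.7, far larger than any earlier ratio.
That jump marks the point where a core electron is being removed. So the atom has 4 valence electrons.
A main-group element with 4 valence electrons is in group 14.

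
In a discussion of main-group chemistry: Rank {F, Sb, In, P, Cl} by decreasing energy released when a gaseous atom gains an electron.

Cl > F > Sb > P > In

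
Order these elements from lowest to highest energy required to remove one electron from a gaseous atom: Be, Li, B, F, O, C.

Li < B < Be < C < O < F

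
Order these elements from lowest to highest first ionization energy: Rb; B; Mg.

Rb < Mg < B

IE₁ increases left→right with effective nuclear charge and decreases top→bottom as the valence shell moves farther out.
Neither a single period nor a single group — weigh both effects.
Mg > Rb: both effects reinforce here, so Mg is clearly the higher of the two.
B > Mg: relative to Mg, both the across-period and down-group shifts push B's first ionization energy up.
Approximate values (kJ/mol): B 801, Mg 738, Rb 403.
So from lowest to highest: Rb < Mg < B.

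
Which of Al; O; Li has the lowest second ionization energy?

IE_2 is the cost of taking one more electron from the +1 cation: Al⁺ still has 2 valence electrons; O⁺ still has 5 valence electrons; Li⁺ is the bare [He] core.
Pulling an electron out of a noble-gas core costs far more than removing a remaining valence electron, so Li sits at the high end of IE_2.
Valence configurations: Al⁺ [Ne]3s², O⁺ [He]2s²2p³.
Approximate IE_2 values (kJ/mol): Al 1817, O 3388, Li 7298.
Overall IE_2 order: Al < O < Li.

Al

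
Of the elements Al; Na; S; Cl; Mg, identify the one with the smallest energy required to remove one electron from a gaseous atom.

Na

Na is in period 3, group 1; Mg is in period 3, group 2; Al is in period 3, group 13; S is in period 3, group 16; Cl is in period 3, group 17.
First ionization energy rises across a period (greater Z_eff holds electrons more tightly) and falls down a group (valence electrons are farther from the nucleus).
All lie in period 3; the across-period trend (first ionization energy increases left to right) applies, with the exception below.
Note the exception: Mg has a higher first ionization energy than Al, contrary to the simple trend — Al's single 3p electron is easier to remove than one from Mg's filled 3s².
Tabulated first ionization energy (kJ/mol): Na 496, Mg 738, Al 578, S 1000, Cl 1251.
The smallest energy required to remove one electron from a gaseous atom among these belongs to Na.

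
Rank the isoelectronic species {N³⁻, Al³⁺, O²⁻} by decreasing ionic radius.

All of these have 10 electrons, so size is governed by nuclear charge alone: the more protons, the stronger the pull on the same electron cloud, and the smaller the ion.
Nuclear charges: Al³⁺ (Z=13), O²⁻ (Z=8), N³⁻ (Z=7).
Largest to smallest: N³⁻ > O²⁻ > Al³⁺.

N³⁻ > O²⁻ > Al³⁺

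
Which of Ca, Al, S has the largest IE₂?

After 1 electron has been removed, what remains? Ca⁺ still has 1 valence electron; Al⁺ still has 2 valence electrons; S⁺ still has 5 valence electrons.
All are still removing valence electrons, so compare the +1 ions as you would atoms: IE_2 generally rises across a period (higher Z_eff) and falls down a group (larger shell), subject to the usual subshell exceptions.
Valence configurations: Ca⁺ [Ar]4s¹, Al⁺ [Ne]3s², S⁺ [Ne]3s²3p³.
Tabulated IE_2 (kJ/mol): Ca 1145, Al 1817, S 2252.
So the second ionization energies run Ca < Al < S.

S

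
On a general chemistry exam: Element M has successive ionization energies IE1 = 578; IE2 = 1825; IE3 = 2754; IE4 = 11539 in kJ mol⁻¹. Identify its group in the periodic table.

Look for the largest jump between consecutive ionization energies: IE4/IE3 ≈ 4.2, far larger than any earlier ratio.
That jump marks the point where a core electron is being removed. So the atom has 3 valence electrons.
A main-group element with 3 valence electrons is in group 13.

Group 13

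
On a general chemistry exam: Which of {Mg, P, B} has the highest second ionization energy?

B

IE_2 is the cost of taking one more electron from the +1 cation: Mg⁺ still has 1 valence electron; P⁺ still has 4 valence electrons; B⁺ still has 2 valence electrons.
All are still removing valence electrons, so compare the +1 ions as you would atoms: IE_2 generally rises across a period (higher Z_eff) and falls down a group (larger shell), subject to the usual subshell exceptions.
Valence configurations: Mg⁺ [Ne]3s¹, P⁺ [Ne]3s²3p², B⁺ [He]2s².
Tabulated IE_2 (kJ/mol): Mg 1451, P 1907, B 2427.
So the second ionization energies run Mg < P < B.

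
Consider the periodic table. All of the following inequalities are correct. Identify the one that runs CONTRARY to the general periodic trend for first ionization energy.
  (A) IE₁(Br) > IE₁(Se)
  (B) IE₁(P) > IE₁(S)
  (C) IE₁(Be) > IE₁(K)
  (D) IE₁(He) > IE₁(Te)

The general trend: first ionization energy increases across a period and decreases down a group.
(A) Br (period 4, group 17) vs Se (period 4, group 16): the stated order agrees with the simple trend.
(B) P (period 3, group 15) vs S (period 3, group 16): the stated order contradicts the simple trend.
(C) Be (period 2, group 2) vs K (period 4, group 1): the stated order agrees with the simple trend.
(D) He (period 1, group 18) vs Te (period 5, group 16): the stated order agrees with the simple trend.
The exception is (B): S (3p⁴) ionizes more easily than half-filled P (3p³) because the paired 3p electron in S is pushed out by e⁻–e⁻ repulsion.

(B)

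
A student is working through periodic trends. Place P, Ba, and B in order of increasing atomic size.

Atomic radius shrinks across a period as nuclear charge pulls the same shell inward, and grows down a group as new shells are added.
These span different periods and groups, so the two trends combine.
P > B: the two effects oppose for this pair; the down-group effect wins (111 vs 85 pm).
Ba > P: relative to P, both the across-period and down-group shifts push Ba's atomic radius up.
Tabulated atomic radius (pm): B 85, P 111, Ba 196.
So from smallest to largest: B < P < Ba.

B, P, Ba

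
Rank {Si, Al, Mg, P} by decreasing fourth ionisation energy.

IE_4 is the cost of taking one more electron from the +3 cation: Si³⁺ still has 1 valence electron; Al³⁺ is the bare [Ne] core; Mg³⁺ is already 1 electron into the core; P³⁺ still has 2 valence electrons.
Breaking into a closed-shell core is much more expensive than removing a leftover valence electron — Mg and Al have the largest IE_4 here.
Valence configurations: Si³⁺ [Ne]3s¹, P³⁺ [Ne]3s².
The numbers (kJ/mol): Si 4356, Al 11577, Mg 10543, P 4964.
Overall IE_4 order: Si < P < Mg < Al.

Al, Mg, P, Si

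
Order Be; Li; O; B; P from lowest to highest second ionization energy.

IE_2 is the cost of taking one more electron from the +1 cation: Be⁺ still has 1 valence electron; Li⁺ is the bare [He] core; O⁺ still has 5 valence electrons; B⁺ still has 2 valence electrons; P⁺ still has 4 valence electrons.
Pulling an electron out of a noble-gas core costs far more than removing a remaining valence electron, so Li sits at the high end of IE_2.
Valence configurations: Be⁺ [He]2s¹, O⁺ [He]2s²2p³, B⁺ [He]2s², P⁺ [Ne]3s²3p².
Tabulated IE_2 (kJ/mol): Be 1757, Li 7298, O 3388, B 2427, P 1907.
Putting it together, IE_2: Be < P < B < O < Li.

Be < P < B < O < Li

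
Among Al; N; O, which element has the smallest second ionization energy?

Al

Consider each +1 ion: Al⁺ still has 2 valence electrons; N⁺ still has 4 valence electrons; O⁺ still has 5 valence electrons.
All are still removing valence electrons, so compare the +1 ions as you would atoms: IE_2 generally rises across a period (higher Z_eff) and falls down a group (larger shell), subject to the usual subshell exceptions.
Valence configurations: Al⁺ [Ne]3s², N⁺ [He]2s²2p², O⁺ [He]2s²2p³.
Tabulated IE_2 (kJ/mol): Al 1817, N 2856, O 3388.
So the second ionization energies run Al < N < O.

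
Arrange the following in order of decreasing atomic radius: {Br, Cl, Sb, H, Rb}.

Rb > Sb > Br > Cl > H

Atomic radius shrinks across a period as nuclear charge pulls the same shell inward, and grows down a group as new shells are added.
Here both period and group differ, so the two effects have to be weighed against each other.
Cl > H: the two effects oppose for this pair; the down-group effect wins (99 vs 32 pm).
Br > Cl: they share group 17; the group trend gives Br the larger value.
Sb > Br: both effects reinforce here, so Sb is clearly the larger of the two.
Rb > Sb: Rb lies to the left of Sb in period 5, so the across-period effect alone puts Rb larger.
Tabulated atomic radius (pm): H 32, Cl 99, Br 114, Rb 210, Sb 140.
So from largest to smallest: Rb > Sb > Br > Cl > H.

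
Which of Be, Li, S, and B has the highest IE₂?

Li

The second ionization energy removes an electron from the +1 ion. For each element: Be⁺ still has 1 valence electron; Li⁺ is the bare [He] core; S⁺ still has 5 valence electrons; B⁺ still has 2 valence electrons.
Pulling an electron out of a noble-gas core costs far more than removing a remaining valence electron, so Li sits at the high end of IE_2.
Valence configurations: Be⁺ [He]2s¹, S⁺ [Ne]3s²3p³, B⁺ [He]2s².
The numbers (kJ/mol): Be 1757, Li 7298, S 2252, B 2427.
Overall IE_2 order: Be < S < B < Li.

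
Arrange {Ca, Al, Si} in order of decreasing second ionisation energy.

Al > Si > Ca

The second ionization energy removes an electron from the +1 ion. For each element: Ca⁺ still has 1 valence electron; Al⁺ still has 2 valence electrons; Si⁺ still has 3 valence electrons.
All are still removing valence electrons, so compare the +1 ions as you would atoms: IE_2 generally rises across a period (higher Z_eff) and falls down a group (larger shell), subject to the usual subshell exceptions.
Valence configurations: Ca⁺ [Ar]4s¹, Al⁺ [Ne]3s², Si⁺ [Ne]3s²3p¹.
Si⁺ loses a lone 3p electron whereas Al⁺ must break into a filled 3s² pair, so IE_2(Al) > IE_2(Si) even though Si has the higher nuclear charge.
Approximate IE_2 values (kJ/mol): Ca 1145, Al 1817, Si 1577.
Overall IE_2 order: Ca < Si < Al.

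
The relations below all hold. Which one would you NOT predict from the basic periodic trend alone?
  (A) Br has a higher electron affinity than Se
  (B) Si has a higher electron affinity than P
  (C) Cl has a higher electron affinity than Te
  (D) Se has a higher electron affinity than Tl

(B)

The general trend: electron affinity increases across a period and decreases down a group.
(A) Br (period 4, group 17) vs Se (period 4, group 16): the stated order agrees with the simple trend.
(B) Si (period 3, group 14) vs P (period 3, group 15): the stated order contradicts the simple trend.
(C) Cl (period 3, group 17) vs Te (period 5, group 16): the stated order agrees with the simple trend.
(D) Se (period 4, group 16) vs Tl (period 6, group 13): the stated order agrees with the simple trend.
The exception is (B): adding an electron to P's half-filled 3p³ is unfavourable, so Si (3p²) has the more exothermic EA.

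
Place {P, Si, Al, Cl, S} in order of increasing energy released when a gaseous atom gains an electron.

Al, P, Si, S, Cl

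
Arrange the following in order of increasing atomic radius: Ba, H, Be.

H < Be < Ba

H is in period 1, group 1; Be is in period 2, group 2; Ba is in period 6, group 2.
Atomic radius shrinks across a period as nuclear charge pulls the same shell inward, and grows down a group as new shells are added.
Neither a single period nor a single group — weigh both effects.
Be > H: period and group pull opposite ways; the down-group shift dominates (102 vs 32 pm).
Ba > Be: Ba sits below Be in group 2, so the down-group effect alone puts Ba larger.
Approximate values (pm): H 32, Be 102, Ba 196.
So from smallest to largest: H < Be < Ba.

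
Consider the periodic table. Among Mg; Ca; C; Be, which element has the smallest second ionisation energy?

Ca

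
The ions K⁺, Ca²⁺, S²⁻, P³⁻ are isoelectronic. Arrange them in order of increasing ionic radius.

Ca²⁺, K⁺, S²⁻, P³⁻

All of these have 18 electrons, so size is governed by nuclear charge alone: the more protons, the stronger the pull on the same electron cloud, and the smaller the ion.
Nuclear charges: Ca²⁺ (Z=20), K⁺ (Z=19), S²⁻ (Z=16), P³⁻ (Z=15).
Smallest to largest: Ca²⁺ < K⁺ < S²⁻ < P³⁻.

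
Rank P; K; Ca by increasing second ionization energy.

Ca < P < K

After 1 electron has been removed, what remains? P⁺ still has 4 valence electrons; K⁺ is the bare [Ar] core; Ca⁺ still has 1 valence electron.
Core electrons are held far more tightly than valence electrons, so K tops the IE_2 order.
Valence configurations: P⁺ [Ne]3s²3p², Ca⁺ [Ar]4s¹.
Approximate IE_2 values (kJ/mol): P 1907, K 3052, Ca 1145.
Putting it together, IE_2: Ca < P < K.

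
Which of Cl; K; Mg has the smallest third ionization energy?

Cl

After 2 electrons have been removed, what remains? Cl²⁺ still has 5 valence electrons; K²⁺ is already 1 electron into the core; Mg²⁺ is the bare [Ne] core.
Breaking into a closed-shell core is much more expensive than removing a leftover valence electron — K and Mg have the largest IE_3 here.
Approximate IE_3 values (kJ/mol): Cl 3822, K 4420, Mg 7733.
So the third ionization energies run Cl < K < Mg.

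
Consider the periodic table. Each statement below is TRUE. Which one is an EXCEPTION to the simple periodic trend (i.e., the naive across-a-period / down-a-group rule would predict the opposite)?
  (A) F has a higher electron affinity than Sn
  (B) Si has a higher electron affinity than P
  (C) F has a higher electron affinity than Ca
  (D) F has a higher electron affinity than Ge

The general trend: electron affinity increases across a period and decreases down a group.
(A) F (period 2, group 17) vs Sn (period 5, group 14): the stated order agrees with the simple trend.
(B) Si (period 3, group 14) vs P (period 3, group 15): the stated order contradicts the simple trend.
(C) F (period 2, group 17) vs Ca (period 4, group 2): the stated order agrees with the simple trend.
(D) F (period 2, group 17) vs Ge (period 4, group 14): the stated order agrees with the simple trend.
The exception is (B): adding an electron to P's half-filled 3p³ is unfavourable, so Si (3p²) has the more exothermic EA.

(B)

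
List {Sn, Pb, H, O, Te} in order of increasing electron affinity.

Pb, H, Sn, O, Te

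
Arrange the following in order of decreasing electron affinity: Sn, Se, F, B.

F > Se > Sn > B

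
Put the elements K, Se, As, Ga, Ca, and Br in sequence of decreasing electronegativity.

Smaller atoms with higher effective nuclear charge are more electronegative.
All lie in period 4, so electronegativity increases left to right.
So from highest to lowest: Br > Se > As > Ga > Ca > K.

Br > Se > As > Ga > Ca > K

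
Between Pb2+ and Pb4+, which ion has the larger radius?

Pb2+

Both ions have Z = 82 protons, but Pb4+ has lost more electrons, so its remaining electrons feel a larger effective nuclear charge per electron and are pulled in more tightly.
Higher positive charge → smaller ion, so Pb2+ > Pb4+.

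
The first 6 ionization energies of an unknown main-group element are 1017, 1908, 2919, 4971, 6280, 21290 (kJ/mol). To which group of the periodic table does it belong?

Look for the largest jump between consecutive ionization energies: IE6/IE5 ≈ 3.4, far larger than any earlier ratio.
That jump marks the point where a core electron is being removed. So the atom has 5 valence electrons.
A main-group element with 5 valence electrons is in group 15.

Group 15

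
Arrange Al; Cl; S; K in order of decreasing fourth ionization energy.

IE_4 is the cost of taking one more electron from the +3 cation: Al³⁺ is the bare [Ne] core; Cl³⁺ still has 4 valence electrons; S³⁺ still has 3 valence electrons; K³⁺ is already 2 electrons into the core.
Breaking into a closed-shell core is much more expensive than removing a leftover valence electron — K and Al have the largest IE_4 here.
Valence configurations: Cl³⁺ [Ne]3s²3p², S³⁺ [Ne]3s²3p¹.
Tabulated IE_4 (kJ/mol): Al 11577, Cl 5159, S 4556, K 5877.
Putting it together, IE_4: S < Cl < K < Al.

Al > K > Cl > S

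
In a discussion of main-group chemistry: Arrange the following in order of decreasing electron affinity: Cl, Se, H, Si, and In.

Cl, Se, Si, H, In

H is in period 1, group 1; Si is in period 3, group 14; Cl is in period 3, group 17; Se is in period 4, group 16; In is in period 5, group 13.
Electron affinity generally becomes more exothermic across a period toward the halogens and less exothermic down a group.
Neither a single period nor a single group — weigh both effects.
H > In: period and group pull opposite ways; the down-group shift dominates (73 vs 29 kJ/mol).
Si > H: the two effects oppose for this pair; the across-period effect wins (134 vs 73 kJ/mol).
Se > Si: period and group pull opposite ways; the across-period shift dominates (195 vs 134 kJ/mol).
Cl > Se: relative to Se, both the across-period and down-group shifts push Cl's electron affinity up.
Approximate values (kJ/mol): H 73, Si 134, Cl 349, Se 195, In 29.
So from highest to lowest: Cl > Se > Si > H > In.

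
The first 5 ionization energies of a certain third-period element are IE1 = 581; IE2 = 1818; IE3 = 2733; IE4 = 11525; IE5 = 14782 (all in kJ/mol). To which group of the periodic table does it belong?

Look for the largest jump between consecutive ionization energies: IE4/IE3 ≈ 4.2, far larger than any earlier ratio.
That jump marks the point where a core electron is being removed. So the atom has 3 valence electrons.
A main-group element with 3 valence electrons is in group 13.

Group 13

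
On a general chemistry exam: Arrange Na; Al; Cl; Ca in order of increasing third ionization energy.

Al, Cl, Ca, Na

The third ionization energy removes an electron from the +2 ion. For each element: Na²⁺ is already 1 electron into the core; Al²⁺ still has 1 valence electron; Cl²⁺ still has 5 valence electrons; Ca²⁺ is the bare [Ar] core.
Pulling an electron out of a noble-gas core costs far more than removing a remaining valence electron, so Ca and Na sit at the high end of IE_3.
Valence configurations: Al²⁺ [Ne]3s¹, Cl²⁺ [Ne]3s²3p³.
The numbers (kJ/mol): Na 6910, Al 2745, Cl 3822, Ca 4912.
Hence IE_3: Al < Cl < Ca < Na.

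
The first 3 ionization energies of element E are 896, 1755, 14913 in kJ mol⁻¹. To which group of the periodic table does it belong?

Look for the largest jump between consecutive ionization energies: IE3/IE2 ≈ 8.5, far larger than any earlier ratio.
That jump marks the point where a core electron is being removed. So the atom has 2 valence electrons.
A main-group element with 2 valence electrons is in group 2.

Group 2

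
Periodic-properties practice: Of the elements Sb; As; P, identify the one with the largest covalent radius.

P is in period 3, group 15; As is in period 4, group 15; Sb is in period 5, group 15.
Moving right in a period, electrons are added to the same shell under a stronger nuclear pull, so atoms get smaller; moving down, a new shell is opened and atoms get larger.
All are in group 15, so atomic radius increases down the group.
The largest covalent radius among these belongs to Sb.

Sb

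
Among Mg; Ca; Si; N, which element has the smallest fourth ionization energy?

Si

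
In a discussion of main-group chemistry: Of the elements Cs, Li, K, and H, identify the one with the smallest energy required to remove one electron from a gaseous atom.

Removing the outermost electron gets harder across a period and easier down a group.
All are in group 1, so first ionization energy increases up the group.
The smallest energy required to remove one electron from a gaseous atom among these belongs to Cs.

Cs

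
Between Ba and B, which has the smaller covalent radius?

Across a period the added protons contract the valence shell; down a group each new principal shell makes the atom larger.
Here both period and group differ, so the two effects have to be weighed against each other.
Ba > B: relative to B, both the across-period and down-group shifts push Ba's atomic radius up.
Tabulated atomic radius (pm): B 85, Ba 196.
So B has the smaller covalent radius (B < Ba).

B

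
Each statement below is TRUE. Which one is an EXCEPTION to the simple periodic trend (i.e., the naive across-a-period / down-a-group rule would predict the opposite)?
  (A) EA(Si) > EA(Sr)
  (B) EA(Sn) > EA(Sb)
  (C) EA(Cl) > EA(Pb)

(B)

The general trend: electron affinity increases across a period and decreases down a group.
(A) Si (period 3, group 14) vs Sr (period 5, group 2): the stated order agrees with the simple trend.
(B) Sn (period 5, group 14) vs Sb (period 5, group 15): the stated order contradicts the simple trend.
(C) Cl (period 3, group 17) vs Pb (period 6, group 14): the stated order agrees with the simple trend.
The exception is (B): adding an electron to Sb's half-filled 5p³ is unfavourable, so Sn has the more exothermic EA.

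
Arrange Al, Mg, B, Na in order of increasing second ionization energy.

IE_2 is the cost of taking one more electron from the +1 cation: Al⁺ still has 2 valence electrons; Mg⁺ still has 1 valence electron; B⁺ still has 2 valence electrons; Na⁺ is the bare [Ne] core.
Pulling an electron out of a noble-gas core costs far more than removing a remaining valence electron, so Na sits at the high end of IE_2.
Valence configurations: Al⁺ [Ne]3s², Mg⁺ [Ne]3s¹, B⁺ [He]2s².
The numbers (kJ/mol): Al 1817, Mg 1451, B 2427, Na 4562.
So the second ionization energies run Mg < Al < B < Na.

Mg < Al < B < Na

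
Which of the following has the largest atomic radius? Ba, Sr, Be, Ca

Ba

Be is in period 2, group 2; Ca is in period 4, group 2; Sr is in period 5, group 2; Ba is in period 6, group 2.
Atomic radius shrinks across a period as nuclear charge pulls the same shell inward, and grows down a group as new shells are added.
All are in group 2, so atomic radius increases down the group.
The largest atomic radius among these belongs to Ba.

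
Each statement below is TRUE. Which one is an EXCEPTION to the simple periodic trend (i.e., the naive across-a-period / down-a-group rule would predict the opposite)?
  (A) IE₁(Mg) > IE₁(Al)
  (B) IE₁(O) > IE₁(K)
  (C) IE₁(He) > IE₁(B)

(A)

The general trend: first ionization energy increases across a period and decreases down a group.
(A) Mg (period 3, group 2) vs Al (period 3, group 13): the stated order contradicts the simple trend.
(B) O (period 2, group 16) vs K (period 4, group 1): the stated order agrees with the simple trend.
(C) He (period 1, group 18) vs B (period 2, group 13): the stated order agrees with the simple trend.
The exception is (A): Al's single 3p electron is easier to remove than one from Mg's filled 3s².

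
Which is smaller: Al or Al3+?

Forming Al3+ removes 3 electrons from Al. Fewer electrons for the same nuclear charge means less shielding and a higher Z_eff on the remaining electrons, and for main-group metals the entire outer shell is lost.
A cation is smaller than its parent atom: Al3+ < Al.

Al3+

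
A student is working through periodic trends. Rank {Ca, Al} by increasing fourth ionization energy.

Ca < Al

IE_4 is the cost of taking one more electron from the +3 cation: Ca³⁺ is already 1 electron into the core; Al³⁺ is the bare [Ne] core.
All of these are removing an electron from a noble-gas core or deeper; the smaller core (lower principal quantum number) is held far more tightly, and within a period the higher nuclear charge binds the same core more tightly.
Approximate IE_4 values (kJ/mol): Ca 6491, Al 11577.
Hence IE_4: Ca < Al.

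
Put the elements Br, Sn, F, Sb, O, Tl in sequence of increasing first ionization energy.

O is in period 2, group 16; F is in period 2, group 17; Br is in period 4, group 17; Sn is in period 5, group 14; Sb is in period 5, group 15; Tl is in period 6, group 13.
IE₁ increases left→right with effective nuclear charge and decreases top→bottom as the valence shell moves farther out.
Neither a single period nor a single group — weigh both effects.
Sn > Tl: relative to Tl, both the across-period and down-group shifts push Sn's first ionization energy up.
Sb > Sn: both are in period 5; the period trend gives Sb the larger value.
Br > Sb: both effects reinforce here, so Br is clearly the higher of the two.
O > Br: period and group pull opposite ways; the down-group shift dominates (1314 vs 1140 kJ/mol).
F > O: both are in period 2; the period trend gives F the larger value.
For reference (kJ/mol): O 1314, F 1681, Br 1140, Sn 709, Sb 831, Tl 589.
So from lowest to highest: Tl < Sn < Sb < Br < O < F.

Tl, Sn, Sb, Br, O, F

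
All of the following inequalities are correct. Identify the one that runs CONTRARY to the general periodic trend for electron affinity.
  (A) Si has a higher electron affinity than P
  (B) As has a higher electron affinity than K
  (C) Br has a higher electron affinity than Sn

(A)

The general trend: electron affinity increases across a period and decreases down a group.
(A) Si (period 3, group 14) vs P (period 3, group 15): the stated order contradicts the simple trend.
(B) As (period 4, group 15) vs K (period 4, group 1): the stated order agrees with the simple trend.
(C) Br (period 4, group 17) vs Sn (period 5, group 14): the stated order agrees with the simple trend.
The exception is (A): adding an electron to P's half-filled 3p³ is unfavourable, so Si (3p²) has the more exothermic EA.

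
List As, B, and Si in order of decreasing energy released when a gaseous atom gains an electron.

B is in period 2, group 13; Si is in period 3, group 14; As is in period 4, group 15.
EA tends to increase across a period and decrease down a group, though the pattern is less regular than for IE or radius.
A diagonal step moves right (one effect) and down (the opposite effect) at once.
As > B: period and group pull opposite ways; the across-period shift dominates (78 vs 27 kJ/mol).
Si > As: the two effects oppose for this pair; the down-group effect wins (134 vs 78 kJ/mol).
For reference (kJ/mol): B 27, Si 134, As 78.
So from highest to lowest: Si > As > B.

Si, As, B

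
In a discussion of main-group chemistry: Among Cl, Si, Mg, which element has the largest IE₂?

IE_2 is the cost of taking one more electron from the +1 cation: Cl⁺ still has 6 valence electrons; Si⁺ still has 3 valence electrons; Mg⁺ still has 1 valence electron.
All are still removing valence electrons, so compare the +1 ions as you would atoms: IE_2 generally rises across a period (higher Z_eff) and falls down a group (larger shell), subject to the usual subshell exceptions.
Valence configurations: Cl⁺ [Ne]3s²3p⁴, Si⁺ [Ne]3s²3p¹, Mg⁺ [Ne]3s¹.
Approximate IE_2 values (kJ/mol): Cl 2298, Si 1577, Mg 1451.
Overall IE_2 order: Mg < Si < Cl.

Cl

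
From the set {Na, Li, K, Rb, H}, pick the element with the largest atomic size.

Rb

H is in period 1, group 1; Li is in period 2, group 1; Na is in period 3, group 1; K is in period 4, group 1; Rb is in period 5, group 1.
Radius decreases left→right (rising Z_eff, same n) and increases top→bottom (higher n).
All are in group 1, so atomic radius increases down the group.
The largest atomic size among these belongs to Rb.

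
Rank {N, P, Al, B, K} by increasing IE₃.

Consider each +2 ion: N²⁺ still has 3 valence electrons; P²⁺ still has 3 valence electrons; Al²⁺ still has 1 valence electron; B²⁺ still has 1 valence electron; K²⁺ is already 1 electron into the core.
Usually core removal costs more than valence removal, but here the competition is close: a tightly held n=2 valence electron can cost more to remove than an n=3 core electron, so the actual values have to decide it.
Valence configurations: N²⁺ [He]2s²2p¹, P²⁺ [Ne]3s²3p¹, Al²⁺ [Ne]3s¹, B²⁺ [He]2s¹.
Tabulated IE_3 (kJ/mol): N 4578, P 2914, Al 2745, B 3660, K 4420.
Putting it together, IE_3: Al < P < B < K < N.

Al < P < B < K < N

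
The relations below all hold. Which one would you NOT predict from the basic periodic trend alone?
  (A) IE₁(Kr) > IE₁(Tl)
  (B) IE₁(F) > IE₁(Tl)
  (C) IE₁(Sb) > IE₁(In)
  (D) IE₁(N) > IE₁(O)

(D)

The general trend: IE₁ increases across a period and decreases down a group.
(A) Kr (period 4, group 18) vs Tl (period 6, group 13): the stated order agrees with the simple trend.
(B) F (period 2, group 17) vs Tl (period 6, group 13): the stated order agrees with the simple trend.
(C) Sb (period 5, group 15) vs In (period 5, group 13): the stated order agrees with the simple trend.
(D) N (period 2, group 15) vs O (period 2, group 16): the stated order contradicts the simple trend.
The exception is (D): pairing an electron in O's 2p⁴ costs repulsion energy, so O ionizes more easily than half-filled N (2p³).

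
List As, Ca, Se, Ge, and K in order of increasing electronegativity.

K, Ca, Ge, As, Se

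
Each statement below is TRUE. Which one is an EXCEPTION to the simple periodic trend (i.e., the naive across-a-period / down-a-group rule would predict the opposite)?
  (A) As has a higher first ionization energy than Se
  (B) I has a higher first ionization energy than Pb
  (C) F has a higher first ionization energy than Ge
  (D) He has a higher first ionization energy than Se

(A)

The general trend: first ionization energy increases across a period and decreases down a group.
(A) As (period 4, group 15) vs Se (period 4, group 16): the stated order contradicts the simple trend.
(B) I (period 5, group 17) vs Pb (period 6, group 14): the stated order agrees with the simple trend.
(C) F (period 2, group 17) vs Ge (period 4, group 14): the stated order agrees with the simple trend.
(D) He (period 1, group 18) vs Se (period 4, group 16): the stated order agrees with the simple trend.
The exception is (A): Se (4p⁴) ionizes more easily than half-filled As (4p³).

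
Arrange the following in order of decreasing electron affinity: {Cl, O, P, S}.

Adding an electron releases more energy for atoms nearer the top right (short of the noble gases).
Here both period and group differ, so the two effects have to be weighed against each other.
O > P: relative to P, both the across-period and down-group shifts push O's electron affinity up.
S > O: this pair runs against the simple trend — see the exception note.
Cl > S: both are in period 3; the period trend gives Cl the larger value.
Note the exception: S has a higher electron affinity than O, contrary to the simple trend — the compact 2p subshell of O repels the added electron more than S's larger 3p does.
Tabulated electron affinity (kJ/mol): O 141, P 72, S 200, Cl 349.
So from highest to lowest: Cl > S > O > P.

Cl > S > O > P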